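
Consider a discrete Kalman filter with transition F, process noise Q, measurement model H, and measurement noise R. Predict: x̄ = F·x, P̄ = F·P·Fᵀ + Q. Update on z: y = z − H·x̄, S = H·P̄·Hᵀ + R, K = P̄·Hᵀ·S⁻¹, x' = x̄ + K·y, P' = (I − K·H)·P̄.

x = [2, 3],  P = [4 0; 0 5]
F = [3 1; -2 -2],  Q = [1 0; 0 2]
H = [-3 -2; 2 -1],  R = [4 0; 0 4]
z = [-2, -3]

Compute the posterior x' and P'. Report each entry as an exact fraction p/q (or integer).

x' = [-1408/2929, 4373/2929]
P' = [1184/2929 -948/2929; -948/2929 2936/2929]

x̄ = F·x = [9, -10]
P̄ = F·P·Fᵀ + Q = [42 -34; -34 38]
y = z − H·x̄ = [5, -31]
S = H·P̄·Hᵀ + R = [126 -142; -142 346]
K = P̄·Hᵀ·S⁻¹ = [-414/2929 829/2929; -757/2929 -1208/2929]
x' = x̄ + K·y = [-1408/2929, 4373/2929]
P' = (I − K·H)·P̄ = [1184/2929 -948/2929; -948/2929 2936/2929]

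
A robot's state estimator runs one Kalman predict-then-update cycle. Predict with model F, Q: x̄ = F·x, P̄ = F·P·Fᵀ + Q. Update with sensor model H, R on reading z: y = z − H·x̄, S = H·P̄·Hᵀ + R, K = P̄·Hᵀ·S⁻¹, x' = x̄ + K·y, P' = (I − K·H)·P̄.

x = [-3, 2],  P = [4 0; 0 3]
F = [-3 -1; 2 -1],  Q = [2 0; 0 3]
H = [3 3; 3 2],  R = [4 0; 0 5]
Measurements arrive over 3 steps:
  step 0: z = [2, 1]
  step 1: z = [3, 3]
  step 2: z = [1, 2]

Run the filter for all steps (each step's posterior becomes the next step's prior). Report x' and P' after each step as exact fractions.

step 0: x' = [82/43, -212/129], P' = [9647/1978 -10743/1978; -10743/1978 37781/5934]
step 1: x' = [-7708766/15004901, 25020043/15004901], P' = [72219774/15004901 -82412006/15004901; -82412006/15004901 98803234/15004901]
step 2: x' = [14542832615/38041000789, -1339546996/38041000789], P' = [180173500286/38041000789 -205709226134/38041000789; -205709226134/38041000789 246942914226/38041000789]

step 0: x̄ = F·x = [7, -8]
step 0: P̄ = F·P·Fᵀ + Q = [41 -21; -21 22]
step 0: y = z − H·x̄ = [5, -4]
step 0: S = H·P̄·Hᵀ + R = [193 186; 186 210]
step 0: K = P̄·Hᵀ·S⁻¹ = [-411/989 1491/1978; 694/989 -4225/5934]
step 0: x' = x̄ + K·y = [82/43, -212/129]
step 0: P' = (I − K·H)·P̄ = [9647/1978 -10743/1978; -10743/1978 37781/5934]
step 1: x̄ = F·x = [-526/129, 704/129]
step 1: P̄ = F·P·Fᵀ + Q = [58372/2967 -84047/2967; -84047/2967 300263/5934]
step 1: y = z − H·x̄ = [-49/43, 557/129]
step 1: S = H·P̄·Hᵀ + R = [250369/1978 55144/989; 55144/989 132145/2967]
step 1: K = P̄·Hᵀ·S⁻¹ = [-7644174/15004901 10367062/15004901; 12293421/15004901 -9925910/15004901]
step 1: x' = x̄ + K·y = [-7708766/15004901, 25020043/15004901]
step 1: P' = (I − K·H)·P̄ = [72219774/15004901 -82412006/15004901; -82412006/15004901 98803234/15004901]
step 2: x̄ = F·x = [-1893745/15004901, -40437575/15004901]
step 2: P̄ = F·P·Fᵀ + Q = [284318966/15004901 -416927416/15004901; -416927416/15004901 762345057/15004901]
step 2: y = z − H·x̄ = [141998861/15004901, 116566187/15004901]
step 2: S = H·P̄·Hᵀ + R = [1975302323/15004901 879029796/15004901; 879029796/15004901 680146435/15004901]
step 2: K = P̄·Hᵀ·S⁻¹ = [-19151794386/38041000789 25820409718/38041000789; 30925266069/38041000789 -24648369990/38041000789]
step 2: x' = x̄ + K·y = [14542832615/38041000789, -1339546996/38041000789]
step 2: P' = (I − K·H)·P̄ = [180173500286/38041000789 -205709226134/38041000789; -205709226134/38041000789 246942914226/38041000789]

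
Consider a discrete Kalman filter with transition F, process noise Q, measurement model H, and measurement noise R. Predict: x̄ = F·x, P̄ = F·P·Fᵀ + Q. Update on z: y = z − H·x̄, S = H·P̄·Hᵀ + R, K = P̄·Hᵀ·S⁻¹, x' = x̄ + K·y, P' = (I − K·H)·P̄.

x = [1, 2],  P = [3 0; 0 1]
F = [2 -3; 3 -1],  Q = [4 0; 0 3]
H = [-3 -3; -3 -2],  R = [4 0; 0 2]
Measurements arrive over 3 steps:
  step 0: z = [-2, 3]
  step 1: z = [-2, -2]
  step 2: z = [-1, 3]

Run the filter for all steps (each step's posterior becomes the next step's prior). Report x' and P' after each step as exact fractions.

step 0: x' = [-1301/399, 1867/513], P' = [214/133 -110/57; -110/57 1306/513]
step 1: x' = [13038431/18115058, -1933811/18115058], P' = [9629195/9057529 -11116923/9057529; -11116923/9057529 14875871/9057529]
step 2: x' = [-95320617106/60308727949, 82343030441/60308727949], P' = [64119831378/60308727949 -74029250082/60308727949; -74029250082/60308727949 99054852598/60308727949]

step 0: x̄ = F·x = [-4, 1]
step 0: P̄ = F·P·Fᵀ + Q = [25 21; 21 31]
step 0: y = z − H·x̄ = [-11, -7]
step 0: S = H·P̄·Hᵀ + R = [886 726; 726 603]
step 0: K = P̄·Hᵀ·S⁻¹ = [32/133 -193/399; -79/171 179/513]
step 0: x' = x̄ + K·y = [-1301/399, 1867/513]
step 0: P' = (I − K·H)·P̄ = [214/133 -110/57; -110/57 1306/513]
step 1: x̄ = F·x = [-20875/1197, -48196/3591]
step 1: P̄ = F·P·Fᵀ + Q = [22546/399 46108/1197; 46108/1197 113497/3591]
step 1: y = z − H·x̄ = [-113215/1197, -291449/3591]
step 1: S = H·P̄·Hᵀ + R = [594655/399 1527356/1197; 1527356/1197 3947284/3591]
step 1: K = P̄·Hᵀ·S⁻¹ = [1115796/9057529 -6653739/18115058; -2819211/9057529 3599027/18115058]
step 1: x' = x̄ + K·y = [13038431/18115058, -1933811/18115058]
step 1: P' = (I − K·H)·P̄ = [9629195/9057529 -11116923/9057529; -11116923/9057529 14875871/9057529]
step 2: x̄ = F·x = [31878295/18115058, 20524552/9057529]
step 2: P̄ = F·P·Fᵀ + Q = [342032811/9057529 224688936/9057529; 224688936/9057529 195412751/9057529]
step 2: y = z − H·x̄ = [200667139/18115058, 232078267/18115058]
step 2: S = H·P̄·Hᵀ + R = [8917641022/9057529 7621105845/9057529; 7621105845/9057529 6574328593/9057529]
step 2: K = P̄·Hᵀ·S⁻¹ = [7432064028/60308727949 -22150496985/60308727949; -18769201887/60308727949 11989022525/60308727949]
step 2: x' = x̄ + K·y = [-95320617106/60308727949, 82343030441/60308727949]
step 2: P' = (I − K·H)·P̄ = [64119831378/60308727949 -74029250082/60308727949; -74029250082/60308727949 99054852598/60308727949]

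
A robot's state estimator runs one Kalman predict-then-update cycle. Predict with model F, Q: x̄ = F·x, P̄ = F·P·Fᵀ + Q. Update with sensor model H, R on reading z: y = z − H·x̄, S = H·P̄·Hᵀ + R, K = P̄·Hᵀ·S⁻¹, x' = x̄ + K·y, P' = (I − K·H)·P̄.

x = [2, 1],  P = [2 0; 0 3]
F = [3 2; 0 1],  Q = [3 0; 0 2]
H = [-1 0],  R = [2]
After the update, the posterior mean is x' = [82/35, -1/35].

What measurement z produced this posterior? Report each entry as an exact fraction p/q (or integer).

z = [-2]

x̄ = F·x = [8, 1]
P̄ = F·P·Fᵀ + Q = [33 6; 6 5]
S = H·P̄·Hᵀ + R = [35]
K = P̄·Hᵀ·S⁻¹ = [-33/35; -6/35]
x' − x̄ = [-198/35, -36/35] = K·y
y = (KᵀK)⁻¹·Kᵀ·(x' − x̄) = [6]
z = y + H·x̄ = [6] + [-8] = [-2]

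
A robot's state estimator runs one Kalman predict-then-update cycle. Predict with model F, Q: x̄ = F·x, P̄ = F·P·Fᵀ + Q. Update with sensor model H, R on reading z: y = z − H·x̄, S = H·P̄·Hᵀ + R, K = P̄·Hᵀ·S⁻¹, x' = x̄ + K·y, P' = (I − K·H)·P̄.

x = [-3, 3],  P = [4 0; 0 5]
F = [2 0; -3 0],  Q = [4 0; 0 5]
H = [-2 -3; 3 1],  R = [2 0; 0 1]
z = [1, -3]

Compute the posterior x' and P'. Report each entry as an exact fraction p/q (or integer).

x̄ = F·x = [-6, 9]
P̄ = F·P·Fᵀ + Q = [20 -24; -24 41]
y = z − H·x̄ = [16, 6]
S = H·P̄·Hᵀ + R = [163 21; 21 78]
K = P̄·Hᵀ·S⁻¹ = [580/4091 1732/4091; -1733/4091 -3478/12273]
x' = x̄ + K·y = [-4874/4091, 2135/4091]
P' = (I − K·H)·P̄ = [908/4091 -992/4091; -992/4091 5450/12273]

x' = [-4874/4091, 2135/4091]
P' = [908/4091 -992/4091; -992/4091 5450/12273]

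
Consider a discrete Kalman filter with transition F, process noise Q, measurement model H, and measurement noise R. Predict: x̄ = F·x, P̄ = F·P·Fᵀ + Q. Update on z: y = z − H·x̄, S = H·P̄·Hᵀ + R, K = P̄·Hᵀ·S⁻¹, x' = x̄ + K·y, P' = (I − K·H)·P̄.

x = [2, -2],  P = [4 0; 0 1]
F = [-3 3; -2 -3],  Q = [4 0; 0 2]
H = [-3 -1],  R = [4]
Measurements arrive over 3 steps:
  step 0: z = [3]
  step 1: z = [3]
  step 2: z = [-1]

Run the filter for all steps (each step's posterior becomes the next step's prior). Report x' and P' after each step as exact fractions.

step 0: x̄ = F·x = [-12, 2]
step 0: P̄ = F·P·Fᵀ + Q = [49 15; 15 27]
step 0: y = z − H·x̄ = [-31]
step 0: S = H·P̄·Hᵀ + R = [562]
step 0: K = P̄·Hᵀ·S⁻¹ = [-81/281; -36/281]
step 0: x' = x̄ + K·y = [-861/281, 1678/281]
step 0: P' = (I − K·H)·P̄ = [647/281 -1617/281; -1617/281 4995/281]
step 1: x̄ = F·x = [7617/281, -3312/281]
step 1: P̄ = F·P·Fᵀ + Q = [81008/281 -45924/281; -45924/281 28701/281]
step 1: y = z − H·x̄ = [20382/281]
step 1: S = H·P̄·Hᵀ + R = [483353/281]
step 1: K = P̄·Hᵀ·S⁻¹ = [-197100/483353; 109071/483353]
step 1: x' = x̄ + K·y = [-1194279/483353, 2214306/483353]
step 1: P' = (I − K·H)·P̄ = [1092704/483353 -2489712/483353; -2489712/483353 7032852/483353]
step 2: x̄ = F·x = [10225755/483353, -4254360/483353]
step 2: P̄ = F·P·Fᵀ + Q = [119878232/483353 -64208580/483353; -64208580/483353 38756646/483353]
step 2: y = z − H·x̄ = [25939552/483353]
step 2: S = H·P̄·Hᵀ + R = [734342666/483353]
step 2: K = P̄·Hᵀ·S⁻¹ = [-147713058/367171333; 76934547/367171333]
step 2: x' = x̄ + K·y = [-159317217/367171333, 897002088/367171333]
step 2: P' = (I − K·H)·P̄ = [781116976/367171333 -1752498696/367171333; -1752498696/367171333 4949757900/367171333]

step 0: x' = [-861/281, 1678/281], P' = [647/281 -1617/281; -1617/281 4995/281]
step 1: x' = [-1194279/483353, 2214306/483353], P' = [1092704/483353 -2489712/483353; -2489712/483353 7032852/483353]
step 2: x' = [-159317217/367171333, 897002088/367171333], P' = [781116976/367171333 -1752498696/367171333; -1752498696/367171333 4949757900/367171333]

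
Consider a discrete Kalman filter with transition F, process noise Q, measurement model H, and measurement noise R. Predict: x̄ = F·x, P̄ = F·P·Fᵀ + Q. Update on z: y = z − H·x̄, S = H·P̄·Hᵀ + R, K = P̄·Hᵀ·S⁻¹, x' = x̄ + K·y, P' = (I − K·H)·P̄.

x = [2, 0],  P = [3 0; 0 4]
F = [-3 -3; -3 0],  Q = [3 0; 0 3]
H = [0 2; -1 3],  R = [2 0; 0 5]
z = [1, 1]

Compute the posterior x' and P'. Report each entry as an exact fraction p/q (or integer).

x̄ = F·x = [-6, -6]
P̄ = F·P·Fᵀ + Q = [66 27; 27 30]
y = z − H·x̄ = [13, 13]
S = H·P̄·Hᵀ + R = [122 126; 126 179]
K = P̄·Hᵀ·S⁻¹ = [3888/2981 -2487/2981; 1401/2981 63/2981]
x' = x̄ + K·y = [327/2981, 1146/2981]
P' = (I − K·H)·P̄ = [24099/2981 3888/2981; 3888/2981 1401/2981]

x' = [327/2981, 1146/2981]
P' = [24099/2981 3888/2981; 3888/2981 1401/2981]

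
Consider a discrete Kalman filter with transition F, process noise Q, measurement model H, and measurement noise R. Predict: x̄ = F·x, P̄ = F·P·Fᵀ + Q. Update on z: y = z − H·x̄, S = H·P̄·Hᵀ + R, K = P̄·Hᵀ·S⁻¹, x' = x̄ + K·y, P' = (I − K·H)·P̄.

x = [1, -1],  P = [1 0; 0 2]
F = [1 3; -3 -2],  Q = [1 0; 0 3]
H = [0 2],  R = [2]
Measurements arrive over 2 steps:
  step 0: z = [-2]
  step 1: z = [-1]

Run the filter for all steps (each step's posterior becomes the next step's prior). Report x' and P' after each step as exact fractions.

step 0: x̄ = F·x = [-2, -1]
step 0: P̄ = F·P·Fᵀ + Q = [20 -15; -15 20]
step 0: y = z − H·x̄ = [0]
step 0: S = H·P̄·Hᵀ + R = [82]
step 0: K = P̄·Hᵀ·S⁻¹ = [-15/41; 20/41]
step 0: x' = x̄ + K·y = [-2, -1]
step 0: P' = (I − K·H)·P̄ = [370/41 -15/41; -15/41 20/41]
step 1: x̄ = F·x = [-5, 8]
step 1: P̄ = F·P·Fᵀ + Q = [501/41 -1065/41; -1065/41 3353/41]
step 1: y = z − H·x̄ = [-17]
step 1: S = H·P̄·Hᵀ + R = [13494/41]
step 1: K = P̄·Hᵀ·S⁻¹ = [-355/2249; 3353/6747]
step 1: x' = x̄ + K·y = [-5210/2249, -3025/6747]
step 1: P' = (I − K·H)·P̄ = [9039/2249 -355/2249; -355/2249 3353/6747]

step 0: x' = [-2, -1], P' = [370/41 -15/41; -15/41 20/41]
step 1: x' = [-5210/2249, -3025/6747], P' = [9039/2249 -355/2249; -355/2249 3353/6747]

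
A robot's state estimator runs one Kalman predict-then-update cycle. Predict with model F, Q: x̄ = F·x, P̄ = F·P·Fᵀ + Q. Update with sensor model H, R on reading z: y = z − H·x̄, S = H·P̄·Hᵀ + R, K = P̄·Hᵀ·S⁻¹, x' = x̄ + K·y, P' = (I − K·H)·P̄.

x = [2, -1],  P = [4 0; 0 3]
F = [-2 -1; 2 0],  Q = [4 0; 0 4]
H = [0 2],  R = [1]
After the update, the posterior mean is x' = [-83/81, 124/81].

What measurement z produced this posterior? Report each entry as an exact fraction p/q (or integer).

x̄ = F·x = [-3, 4]
P̄ = F·P·Fᵀ + Q = [23 -16; -16 20]
S = H·P̄·Hᵀ + R = [81]
K = P̄·Hᵀ·S⁻¹ = [-32/81; 40/81]
x' − x̄ = [160/81, -200/81] = K·y
y = (KᵀK)⁻¹·Kᵀ·(x' − x̄) = [-5]
z = y + H·x̄ = [-5] + [8] = [3]

z = [3]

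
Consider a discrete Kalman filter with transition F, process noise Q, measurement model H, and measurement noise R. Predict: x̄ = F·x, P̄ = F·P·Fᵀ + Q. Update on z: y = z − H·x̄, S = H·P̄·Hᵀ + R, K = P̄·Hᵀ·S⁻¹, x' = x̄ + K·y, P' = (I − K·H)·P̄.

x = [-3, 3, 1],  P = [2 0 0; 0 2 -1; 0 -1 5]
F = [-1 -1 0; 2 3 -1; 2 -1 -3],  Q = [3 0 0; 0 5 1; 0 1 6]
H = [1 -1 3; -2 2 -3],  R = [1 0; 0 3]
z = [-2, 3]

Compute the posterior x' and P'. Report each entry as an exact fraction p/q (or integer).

x̄ = F·x = [0, 2, -12]
P̄ = F·P·Fᵀ + Q = [7 -11 -5; -11 42 26; -5 26 55]
y = z − H·x̄ = [36, -37]
S = H·P̄·Hᵀ + R = [381 -358; -358 410]
K = P̄·Hᵀ·S⁻¹ = [-3144/14023 -6927/28046; 10137/14023 9809/14023; 9033/14023 8729/28046]
x' = x̄ + K·y = [29931/28046, 30045/14023, -9149/28046]
P' = (I − K·H)·P̄ = [69719/28046 21325/14023 -11119/28046; 21325/14023 60889/14023 16567/14023; -11119/28046 16567/14023 20773/28046]

x' = [29931/28046, 30045/14023, -9149/28046]
P' = [69719/28046 21325/14023 -11119/28046; 21325/14023 60889/14023 16567/14023; -11119/28046 16567/14023 20773/28046]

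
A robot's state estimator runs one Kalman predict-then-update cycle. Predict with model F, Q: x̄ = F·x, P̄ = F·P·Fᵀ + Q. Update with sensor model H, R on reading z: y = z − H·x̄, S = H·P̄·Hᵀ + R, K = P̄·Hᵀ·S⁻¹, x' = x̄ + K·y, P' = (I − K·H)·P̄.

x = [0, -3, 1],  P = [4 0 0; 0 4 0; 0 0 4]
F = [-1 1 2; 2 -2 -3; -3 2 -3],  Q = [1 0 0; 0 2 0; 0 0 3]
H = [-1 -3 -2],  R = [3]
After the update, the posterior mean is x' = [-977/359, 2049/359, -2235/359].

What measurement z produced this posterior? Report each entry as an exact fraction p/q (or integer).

x̄ = F·x = [-1, 3, -9]
P̄ = F·P·Fᵀ + Q = [25 -40 -4; -40 70 -4; -4 -4 91]
S = H·P̄·Hᵀ + R = [718]
K = P̄·Hᵀ·S⁻¹ = [103/718; -81/359; -83/359]
x' − x̄ = [-618/359, 972/359, 996/359] = K·y
y = (KᵀK)⁻¹·Kᵀ·(x' − x̄) = [-12]
z = y + H·x̄ = [-12] + [10] = [-2]

z = [-2]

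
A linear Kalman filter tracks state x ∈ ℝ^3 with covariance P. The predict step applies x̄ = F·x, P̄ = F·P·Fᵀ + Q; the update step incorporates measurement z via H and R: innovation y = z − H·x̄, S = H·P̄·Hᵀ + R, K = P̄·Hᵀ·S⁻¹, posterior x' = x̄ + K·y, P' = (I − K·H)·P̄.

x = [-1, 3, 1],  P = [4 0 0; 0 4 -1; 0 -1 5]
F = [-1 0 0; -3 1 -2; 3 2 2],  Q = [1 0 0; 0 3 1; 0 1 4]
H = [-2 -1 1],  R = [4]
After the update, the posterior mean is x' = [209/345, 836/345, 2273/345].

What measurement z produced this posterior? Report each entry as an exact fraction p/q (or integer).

z = [3]

x̄ = F·x = [1, 4, 5]
P̄ = F·P·Fᵀ + Q = [5 12 -12; 12 67 -45; -12 -45 68]
S = H·P̄·Hᵀ + R = [345]
K = P̄·Hᵀ·S⁻¹ = [-34/345; -136/345; 137/345]
x' − x̄ = [-136/345, -544/345, 548/345] = K·y
y = (KᵀK)⁻¹·Kᵀ·(x' − x̄) = [4]
z = y + H·x̄ = [4] + [-1] = [3]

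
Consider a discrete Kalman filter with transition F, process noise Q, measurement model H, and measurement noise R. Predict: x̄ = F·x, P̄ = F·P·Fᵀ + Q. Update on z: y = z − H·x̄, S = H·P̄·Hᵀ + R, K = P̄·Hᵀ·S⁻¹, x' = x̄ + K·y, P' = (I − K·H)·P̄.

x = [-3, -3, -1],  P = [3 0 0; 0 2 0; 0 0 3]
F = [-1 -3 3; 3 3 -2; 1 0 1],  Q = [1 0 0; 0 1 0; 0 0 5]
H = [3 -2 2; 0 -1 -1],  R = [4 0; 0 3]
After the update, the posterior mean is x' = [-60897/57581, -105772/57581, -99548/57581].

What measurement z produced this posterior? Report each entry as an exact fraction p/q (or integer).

z = [-3, 3]

x̄ = F·x = [9, -16, -4]
P̄ = F·P·Fᵀ + Q = [49 -45 6; -45 58 3; 6 3 11]
S = H·P̄·Hᵀ + R = [1309 211; 211 78]
K = P̄·Hᵀ·S⁻¹ = [11193/57581 -1488/57581; -6239/57581 -28154/57581; 5606/57581 -25500/57581]
x' − x̄ = [-579126/57581, 815524/57581, 130776/57581] = K·y
y = (KᵀK)⁻¹·Kᵀ·(x' − x̄) = [-54, -17]
z = y + H·x̄ = [-54, -17] + [51, 20] = [-3, 3]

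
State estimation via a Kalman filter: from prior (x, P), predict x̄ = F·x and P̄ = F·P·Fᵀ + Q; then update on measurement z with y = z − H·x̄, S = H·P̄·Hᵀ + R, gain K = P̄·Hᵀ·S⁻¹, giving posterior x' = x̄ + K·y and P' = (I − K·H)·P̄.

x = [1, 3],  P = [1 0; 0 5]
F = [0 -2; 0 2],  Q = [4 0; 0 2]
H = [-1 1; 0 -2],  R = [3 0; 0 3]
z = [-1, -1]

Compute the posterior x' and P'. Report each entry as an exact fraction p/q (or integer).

x̄ = F·x = [-6, 6]
P̄ = F·P·Fᵀ + Q = [24 -20; -20 22]
y = z − H·x̄ = [-13, 11]
S = H·P̄·Hᵀ + R = [89 -84; -84 91]
K = P̄·Hᵀ·S⁻¹ = [-92/149 -136/1043; 18/149 -388/1043]
x' = x̄ + K·y = [618/1043, 352/1043]
P' = (I − K·H)·P̄ = [2136/1043 204/1043; 204/1043 582/1043]

x' = [618/1043, 352/1043]
P' = [2136/1043 204/1043; 204/1043 582/1043]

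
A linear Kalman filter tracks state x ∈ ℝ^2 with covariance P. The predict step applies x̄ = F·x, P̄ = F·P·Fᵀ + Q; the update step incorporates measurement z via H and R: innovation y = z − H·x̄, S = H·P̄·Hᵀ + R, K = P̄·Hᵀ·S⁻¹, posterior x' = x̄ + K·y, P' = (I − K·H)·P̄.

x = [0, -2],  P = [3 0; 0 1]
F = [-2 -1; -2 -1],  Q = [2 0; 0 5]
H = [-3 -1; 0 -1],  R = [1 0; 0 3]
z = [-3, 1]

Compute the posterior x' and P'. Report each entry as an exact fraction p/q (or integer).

x' = [577/541, -130/541]
P' = [449/1623 -290/541; -290/541 927/541]

x̄ = F·x = [2, 2]
P̄ = F·P·Fᵀ + Q = [15 13; 13 18]
y = z − H·x̄ = [5, 3]
S = H·P̄·Hᵀ + R = [232 57; 57 21]
K = P̄·Hᵀ·S⁻¹ = [-159/541 290/1623; -57/541 -309/541]
x' = x̄ + K·y = [577/541, -130/541]
P' = (I − K·H)·P̄ = [449/1623 -290/541; -290/541 927/541]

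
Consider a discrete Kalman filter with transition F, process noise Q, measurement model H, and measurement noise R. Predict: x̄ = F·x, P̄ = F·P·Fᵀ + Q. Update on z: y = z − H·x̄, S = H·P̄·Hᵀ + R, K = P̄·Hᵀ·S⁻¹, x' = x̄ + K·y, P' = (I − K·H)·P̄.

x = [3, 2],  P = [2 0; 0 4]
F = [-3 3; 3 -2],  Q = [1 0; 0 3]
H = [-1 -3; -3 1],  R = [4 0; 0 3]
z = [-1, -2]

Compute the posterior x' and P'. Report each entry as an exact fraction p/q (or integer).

x' = [23893/30656, 7781/30656]
P' = [9061/30656 309/30656; 309/30656 11013/30656]

x̄ = F·x = [-3, 5]
P̄ = F·P·Fᵀ + Q = [55 -42; -42 37]
y = z − H·x̄ = [11, -16]
S = H·P̄·Hᵀ + R = [140 -282; -282 787]
K = P̄·Hᵀ·S⁻¹ = [-2497/30656 -4479/15328; -8337/30656 1681/15328]
x' = x̄ + K·y = [23893/30656, 7781/30656]
P' = (I − K·H)·P̄ = [9061/30656 309/30656; 309/30656 11013/30656]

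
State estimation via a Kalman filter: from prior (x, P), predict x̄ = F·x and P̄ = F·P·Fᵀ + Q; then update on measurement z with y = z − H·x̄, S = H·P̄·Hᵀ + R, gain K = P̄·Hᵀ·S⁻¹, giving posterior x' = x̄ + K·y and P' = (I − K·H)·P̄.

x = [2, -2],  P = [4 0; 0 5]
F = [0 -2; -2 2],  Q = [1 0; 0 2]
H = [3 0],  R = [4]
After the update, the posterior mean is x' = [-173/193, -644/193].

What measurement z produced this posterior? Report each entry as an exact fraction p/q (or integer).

z = [-3]

x̄ = F·x = [4, -8]
P̄ = F·P·Fᵀ + Q = [21 -20; -20 38]
S = H·P̄·Hᵀ + R = [193]
K = P̄·Hᵀ·S⁻¹ = [63/193; -60/193]
x' − x̄ = [-945/193, 900/193] = K·y
y = (KᵀK)⁻¹·Kᵀ·(x' − x̄) = [-15]
z = y + H·x̄ = [-15] + [12] = [-3]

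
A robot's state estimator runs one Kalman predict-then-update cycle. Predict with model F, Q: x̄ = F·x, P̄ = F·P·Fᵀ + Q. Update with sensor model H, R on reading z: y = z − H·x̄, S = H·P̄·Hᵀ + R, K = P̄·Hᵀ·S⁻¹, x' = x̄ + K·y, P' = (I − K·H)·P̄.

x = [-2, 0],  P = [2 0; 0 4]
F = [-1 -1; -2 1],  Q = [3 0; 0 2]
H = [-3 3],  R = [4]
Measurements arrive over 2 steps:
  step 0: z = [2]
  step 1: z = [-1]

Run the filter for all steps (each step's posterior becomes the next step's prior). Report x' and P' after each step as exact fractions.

step 0: x̄ = F·x = [2, 4]
step 0: P̄ = F·P·Fᵀ + Q = [9 0; 0 14]
step 0: y = z − H·x̄ = [-4]
step 0: S = H·P̄·Hᵀ + R = [211]
step 0: K = P̄·Hᵀ·S⁻¹ = [-27/211; 42/211]
step 0: x' = x̄ + K·y = [530/211, 676/211]
step 0: P' = (I − K·H)·P̄ = [1170/211 1134/211; 1134/211 1190/211]
step 1: x̄ = F·x = [-1206/211, -384/211]
step 1: P̄ = F·P·Fᵀ + Q = [5261/211 2284/211; 2284/211 1756/211]
step 1: y = z − H·x̄ = [-2677/211]
step 1: S = H·P̄·Hᵀ + R = [22885/211]
step 1: K = P̄·Hᵀ·S⁻¹ = [-8931/22885; -1584/22885]
step 1: x' = x̄ + K·y = [-17493/22885, -21552/22885]
step 1: P' = (I − K·H)·P̄ = [192584/22885 180676/22885; 180676/22885 178564/22885]

step 0: x' = [530/211, 676/211], P' = [1170/211 1134/211; 1134/211 1190/211]
step 1: x' = [-17493/22885, -21552/22885], P' = [192584/22885 180676/22885; 180676/22885 178564/22885]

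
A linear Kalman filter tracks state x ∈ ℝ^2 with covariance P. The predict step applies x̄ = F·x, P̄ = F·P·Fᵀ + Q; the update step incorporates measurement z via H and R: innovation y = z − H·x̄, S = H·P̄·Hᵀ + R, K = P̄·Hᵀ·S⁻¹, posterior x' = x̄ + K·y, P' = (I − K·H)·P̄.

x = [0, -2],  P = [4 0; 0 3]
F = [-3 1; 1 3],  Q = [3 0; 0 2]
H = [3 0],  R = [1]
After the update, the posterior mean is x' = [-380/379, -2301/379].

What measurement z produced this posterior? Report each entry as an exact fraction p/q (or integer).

z = [-3]

x̄ = F·x = [-2, -6]
P̄ = F·P·Fᵀ + Q = [42 -3; -3 33]
S = H·P̄·Hᵀ + R = [379]
K = P̄·Hᵀ·S⁻¹ = [126/379; -9/379]
x' − x̄ = [378/379, -27/379] = K·y
y = (KᵀK)⁻¹·Kᵀ·(x' − x̄) = [3]
z = y + H·x̄ = [3] + [-6] = [-3]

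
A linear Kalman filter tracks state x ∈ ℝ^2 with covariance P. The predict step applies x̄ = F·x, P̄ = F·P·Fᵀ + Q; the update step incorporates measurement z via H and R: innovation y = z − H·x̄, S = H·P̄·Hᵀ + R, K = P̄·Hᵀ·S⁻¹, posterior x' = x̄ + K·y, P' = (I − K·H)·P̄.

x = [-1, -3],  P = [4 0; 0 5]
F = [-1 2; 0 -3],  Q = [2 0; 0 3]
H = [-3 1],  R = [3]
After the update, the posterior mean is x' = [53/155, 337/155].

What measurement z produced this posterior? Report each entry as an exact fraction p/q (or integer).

x̄ = F·x = [-5, 9]
P̄ = F·P·Fᵀ + Q = [26 -30; -30 48]
S = H·P̄·Hᵀ + R = [465]
K = P̄·Hᵀ·S⁻¹ = [-36/155; 46/155]
x' − x̄ = [828/155, -1058/155] = K·y
y = (KᵀK)⁻¹·Kᵀ·(x' − x̄) = [-23]
z = y + H·x̄ = [-23] + [24] = [1]

z = [1]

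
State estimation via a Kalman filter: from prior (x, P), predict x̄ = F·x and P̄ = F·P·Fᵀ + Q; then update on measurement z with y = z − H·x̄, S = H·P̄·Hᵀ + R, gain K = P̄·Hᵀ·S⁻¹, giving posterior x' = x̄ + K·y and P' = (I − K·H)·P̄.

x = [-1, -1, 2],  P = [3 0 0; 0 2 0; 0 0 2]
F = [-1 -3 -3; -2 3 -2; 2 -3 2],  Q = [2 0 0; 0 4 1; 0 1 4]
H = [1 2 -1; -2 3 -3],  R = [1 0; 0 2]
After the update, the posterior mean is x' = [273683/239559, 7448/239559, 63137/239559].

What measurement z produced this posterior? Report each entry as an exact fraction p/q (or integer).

x̄ = F·x = [-2, -5, 5]
P̄ = F·P·Fᵀ + Q = [41 0 0; 0 42 -37; 0 -37 42]
S = H·P̄·Hᵀ + R = [400 629; 629 1588]
K = P̄·Hᵀ·S⁻¹ = [116686/239559 -58589/239559; 43075/239559 18691/239559; -35135/239559 -21836/239559]
x' − x̄ = [752801/239559, 1205243/239559, -1134658/239559] = K·y
y = (KᵀK)⁻¹·Kᵀ·(x' − x̄) = [18, 23]
z = y + H·x̄ = [18, 23] + [-17, -26] = [1, -3]

z = [1, -3]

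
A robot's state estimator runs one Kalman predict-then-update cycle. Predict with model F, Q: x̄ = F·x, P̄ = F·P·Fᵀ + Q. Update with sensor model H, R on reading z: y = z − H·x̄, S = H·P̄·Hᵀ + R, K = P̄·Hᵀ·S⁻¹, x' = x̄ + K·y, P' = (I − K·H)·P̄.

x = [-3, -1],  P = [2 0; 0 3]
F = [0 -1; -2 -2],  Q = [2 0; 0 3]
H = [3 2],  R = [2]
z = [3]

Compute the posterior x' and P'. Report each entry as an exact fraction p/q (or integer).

x̄ = F·x = [1, 8]
P̄ = F·P·Fᵀ + Q = [5 6; 6 23]
y = z − H·x̄ = [-16]
S = H·P̄·Hᵀ + R = [211]
K = P̄·Hᵀ·S⁻¹ = [27/211; 64/211]
x' = x̄ + K·y = [-221/211, 664/211]
P' = (I − K·H)·P̄ = [326/211 -462/211; -462/211 757/211]

x' = [-221/211, 664/211]
P' = [326/211 -462/211; -462/211 757/211]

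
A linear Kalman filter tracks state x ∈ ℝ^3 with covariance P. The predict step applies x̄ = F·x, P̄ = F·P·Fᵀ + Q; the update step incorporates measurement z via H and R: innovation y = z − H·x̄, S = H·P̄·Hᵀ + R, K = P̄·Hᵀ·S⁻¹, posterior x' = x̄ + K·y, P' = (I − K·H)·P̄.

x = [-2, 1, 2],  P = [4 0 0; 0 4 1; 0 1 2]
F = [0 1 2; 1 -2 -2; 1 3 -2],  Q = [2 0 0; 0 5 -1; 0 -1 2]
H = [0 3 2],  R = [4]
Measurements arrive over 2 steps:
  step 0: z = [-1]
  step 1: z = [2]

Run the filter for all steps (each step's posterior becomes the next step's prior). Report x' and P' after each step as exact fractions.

step 0: x' = [55/69, -21/115, -136/345], P' = [742/69 -196/23 862/69; -196/23 1832/115 -2686/115; 862/69 -2686/115 12149/345]
step 1: x' = [-2881/35687, 291108/178435, -257409/178435], P' = [250730/35687 171464/35687 -267916/35687; 171464/35687 1801224/178435 -2682614/178435; -267916/35687 -2682614/178435 4173247/178435]

step 0: x̄ = F·x = [5, -8, -3]
step 0: P̄ = F·P·Fᵀ + Q = [18 -22 8; -22 41 -15; 8 -15 38]
step 0: y = z − H·x̄ = [29]
step 0: S = H·P̄·Hᵀ + R = [345]
step 0: K = P̄·Hᵀ·S⁻¹ = [-10/69; 31/115; 31/345]
step 0: x' = x̄ + K·y = [55/69, -21/115, -136/345]
step 0: P' = (I − K·H)·P̄ = [742/69 -196/23 862/69; -196/23 1832/115 -2686/115; 862/69 -2686/115 12149/345]
step 1: x̄ = F·x = [-67/69, 673/345, 358/345]
step 1: P̄ = F·P·Fᵀ + Q = [4510/69 -1112/69 -11732/69; -1112/69 6071/345 14921/345; -11732/69 14921/345 164276/345]
step 1: y = z − H·x̄ = [-409/69]
step 1: S = H·P̄·Hᵀ + R = [178435/69]
step 1: K = P̄·Hᵀ·S⁻¹ = [-5360/35687; 9611/178435; 74663/178435]
step 1: x' = x̄ + K·y = [-2881/35687, 291108/178435, -257409/178435]
step 1: P' = (I − K·H)·P̄ = [250730/35687 171464/35687 -267916/35687; 171464/35687 1801224/178435 -2682614/178435; -267916/35687 -2682614/178435 4173247/178435]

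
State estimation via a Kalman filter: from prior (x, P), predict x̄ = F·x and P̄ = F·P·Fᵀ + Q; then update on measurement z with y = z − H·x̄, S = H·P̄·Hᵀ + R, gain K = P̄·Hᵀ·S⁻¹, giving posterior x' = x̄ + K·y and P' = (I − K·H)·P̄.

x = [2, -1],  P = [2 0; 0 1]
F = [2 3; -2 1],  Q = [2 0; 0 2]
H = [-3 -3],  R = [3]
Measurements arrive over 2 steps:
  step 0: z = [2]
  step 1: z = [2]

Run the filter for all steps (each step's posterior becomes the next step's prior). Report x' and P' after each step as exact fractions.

step 0: x̄ = F·x = [1, -5]
step 0: P̄ = F·P·Fᵀ + Q = [19 -5; -5 11]
step 0: y = z − H·x̄ = [-10]
step 0: S = H·P̄·Hᵀ + R = [183]
step 0: K = P̄·Hᵀ·S⁻¹ = [-14/61; -6/61]
step 0: x' = x̄ + K·y = [201/61, -245/61]
step 0: P' = (I − K·H)·P̄ = [571/61 -557/61; -557/61 563/61]
step 1: x̄ = F·x = [-333/61, -647/61]
step 1: P̄ = F·P·Fᵀ + Q = [789/61 1633/61; 1633/61 5197/61]
step 1: y = z − H·x̄ = [-2818/61]
step 1: S = H·P̄·Hᵀ + R = [83451/61]
step 1: K = P̄·Hᵀ·S⁻¹ = [-2422/27817; -6830/27817]
step 1: x' = x̄ + K·y = [-39965/27817, 20481/27817]
step 1: P' = (I − K·H)·P̄ = [71301/27817 -68879/27817; -68879/27817 75709/27817]

step 0: x' = [201/61, -245/61], P' = [571/61 -557/61; -557/61 563/61]
step 1: x' = [-39965/27817, 20481/27817], P' = [71301/27817 -68879/27817; -68879/27817 75709/27817]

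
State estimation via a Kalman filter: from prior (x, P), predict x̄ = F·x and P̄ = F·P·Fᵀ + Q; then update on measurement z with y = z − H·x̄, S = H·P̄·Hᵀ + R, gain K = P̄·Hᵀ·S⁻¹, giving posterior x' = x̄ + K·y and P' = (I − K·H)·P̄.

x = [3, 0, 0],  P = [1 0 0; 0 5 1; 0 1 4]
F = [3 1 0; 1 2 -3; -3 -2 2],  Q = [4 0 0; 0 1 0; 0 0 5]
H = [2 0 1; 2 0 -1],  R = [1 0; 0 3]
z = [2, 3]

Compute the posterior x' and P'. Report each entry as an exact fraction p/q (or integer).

x' = [10576/7795, -19166/7795, -4987/7795]
P' = [1922/7795 1178/7795 -1919/7795; 1178/7795 94262/7795 -7211/7795; -1919/7795 -7211/7795 7598/7795]

x̄ = F·x = [9, 3, -9]
P̄ = F·P·Fᵀ + Q = [18 10 -17; 10 46 -37; -17 -37 42]
y = z − H·x̄ = [-7, -24]
S = H·P̄·Hᵀ + R = [47 30; 30 185]
K = P̄·Hᵀ·S⁻¹ = [385/1559 1921/7795; -971/1559 3189/7795; 752/1559 -3812/7795]
x' = x̄ + K·y = [10576/7795, -19166/7795, -4987/7795]
P' = (I − K·H)·P̄ = [1922/7795 1178/7795 -1919/7795; 1178/7795 94262/7795 -7211/7795; -1919/7795 -7211/7795 7598/7795]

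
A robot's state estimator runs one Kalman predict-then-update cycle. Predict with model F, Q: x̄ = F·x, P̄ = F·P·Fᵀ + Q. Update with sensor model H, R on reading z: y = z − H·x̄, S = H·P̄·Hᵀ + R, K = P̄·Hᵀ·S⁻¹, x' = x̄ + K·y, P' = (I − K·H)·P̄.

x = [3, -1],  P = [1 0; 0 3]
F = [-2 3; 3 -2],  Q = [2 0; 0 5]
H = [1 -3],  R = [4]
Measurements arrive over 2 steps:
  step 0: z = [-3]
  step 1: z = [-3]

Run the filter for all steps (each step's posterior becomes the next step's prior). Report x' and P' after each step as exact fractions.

step 0: x' = [72/83, 587/415], P' = [534/83 150/83; 150/83 386/415]
step 1: x' = [124333/75667, 115970/75667], P' = [845348/227001 79820/75667; 79820/75667 55288/75667]

step 0: x̄ = F·x = [-9, 11]
step 0: P̄ = F·P·Fᵀ + Q = [33 -24; -24 26]
step 0: y = z − H·x̄ = [39]
step 0: S = H·P̄·Hᵀ + R = [415]
step 0: K = P̄·Hᵀ·S⁻¹ = [21/83; -102/415]
step 0: x' = x̄ + K·y = [72/83, 587/415]
step 0: P' = (I − K·H)·P̄ = [534/83 150/83; 150/83 386/415]
step 1: x̄ = F·x = [1041/415, -94/415]
step 1: P̄ = F·P·Fᵀ + Q = [5984/415 -8586/415; -8586/415 18649/415]
step 1: y = z − H·x̄ = [-2568/415]
step 1: S = H·P̄·Hᵀ + R = [227001/415]
step 1: K = P̄·Hᵀ·S⁻¹ = [31742/227001; -21511/75667]
step 1: x' = x̄ + K·y = [124333/75667, 115970/75667]
step 1: P' = (I − K·H)·P̄ = [845348/227001 79820/75667; 79820/75667 55288/75667]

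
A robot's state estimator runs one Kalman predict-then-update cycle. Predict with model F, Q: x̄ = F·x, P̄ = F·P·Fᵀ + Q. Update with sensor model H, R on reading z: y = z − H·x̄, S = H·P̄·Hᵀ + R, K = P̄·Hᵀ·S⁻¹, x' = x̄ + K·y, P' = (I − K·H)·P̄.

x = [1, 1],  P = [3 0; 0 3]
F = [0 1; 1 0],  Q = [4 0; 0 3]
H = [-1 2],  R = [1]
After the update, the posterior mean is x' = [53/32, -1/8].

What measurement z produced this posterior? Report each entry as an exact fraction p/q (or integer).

z = [-2]

x̄ = F·x = [1, 1]
P̄ = F·P·Fᵀ + Q = [7 0; 0 6]
S = H·P̄·Hᵀ + R = [32]
K = P̄·Hᵀ·S⁻¹ = [-7/32; 3/8]
x' − x̄ = [21/32, -9/8] = K·y
y = (KᵀK)⁻¹·Kᵀ·(x' − x̄) = [-3]
z = y + H·x̄ = [-3] + [1] = [-2]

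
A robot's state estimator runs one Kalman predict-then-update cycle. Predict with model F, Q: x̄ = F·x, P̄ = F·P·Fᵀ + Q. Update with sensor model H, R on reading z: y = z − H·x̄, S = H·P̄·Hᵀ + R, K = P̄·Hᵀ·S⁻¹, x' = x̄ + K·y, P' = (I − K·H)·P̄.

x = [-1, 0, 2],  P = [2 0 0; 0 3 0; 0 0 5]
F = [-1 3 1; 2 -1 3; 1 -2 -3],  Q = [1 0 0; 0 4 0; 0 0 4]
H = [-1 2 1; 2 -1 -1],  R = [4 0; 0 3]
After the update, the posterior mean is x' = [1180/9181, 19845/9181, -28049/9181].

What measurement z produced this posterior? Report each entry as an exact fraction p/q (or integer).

x̄ = F·x = [3, 4, -7]
P̄ = F·P·Fᵀ + Q = [35 2 -35; 2 60 -35; -35 -35 63]
S = H·P̄·Hᵀ + R = [264 -243; -243 328]
K = P̄·Hᵀ·S⁻¹ = [1127/9181 3718/9181; 22121/27543 4875/9181; -14630/27543 -6356/9181]
x' − x̄ = [-26363/9181, -16879/9181, 36218/9181] = K·y
y = (KᵀK)⁻¹·Kᵀ·(x' − x̄) = [3, -8]
z = y + H·x̄ = [3, -8] + [-2, 9] = [1, 1]

z = [1, 1]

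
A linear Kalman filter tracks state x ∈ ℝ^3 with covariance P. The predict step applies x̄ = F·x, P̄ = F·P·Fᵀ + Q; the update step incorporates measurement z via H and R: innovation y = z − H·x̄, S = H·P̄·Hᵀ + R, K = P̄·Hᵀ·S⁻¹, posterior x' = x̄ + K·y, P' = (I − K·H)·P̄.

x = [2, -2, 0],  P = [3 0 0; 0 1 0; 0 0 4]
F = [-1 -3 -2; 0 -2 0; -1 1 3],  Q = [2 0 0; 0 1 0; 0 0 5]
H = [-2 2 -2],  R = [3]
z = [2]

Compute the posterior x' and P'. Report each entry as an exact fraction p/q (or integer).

x' = [4, 128/33, -40/33]
P' = [30 6 -24; 6 491/99 -106/99; -24 -106/99 2339/99]

x̄ = F·x = [4, 4, -4]
P̄ = F·P·Fᵀ + Q = [30 6 -24; 6 5 -2; -24 -2 45]
y = z − H·x̄ = [-6]
S = H·P̄·Hᵀ + R = [99]
K = P̄·Hᵀ·S⁻¹ = [0; 2/99; -46/99]
x' = x̄ + K·y = [4, 128/33, -40/33]
P' = (I − K·H)·P̄ = [30 6 -24; 6 491/99 -106/99; -24 -106/99 2339/99]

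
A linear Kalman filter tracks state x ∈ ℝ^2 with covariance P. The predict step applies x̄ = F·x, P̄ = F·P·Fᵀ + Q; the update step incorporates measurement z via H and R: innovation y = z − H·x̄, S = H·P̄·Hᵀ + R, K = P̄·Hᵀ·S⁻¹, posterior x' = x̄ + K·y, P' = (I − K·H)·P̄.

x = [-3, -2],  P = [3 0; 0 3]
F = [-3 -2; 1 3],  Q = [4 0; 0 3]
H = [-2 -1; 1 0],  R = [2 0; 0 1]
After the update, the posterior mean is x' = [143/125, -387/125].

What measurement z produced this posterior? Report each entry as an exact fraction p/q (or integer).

z = [1, 1]

x̄ = F·x = [13, -9]
P̄ = F·P·Fᵀ + Q = [43 -27; -27 33]
S = H·P̄·Hᵀ + R = [99 -59; -59 44]
K = P̄·Hᵀ·S⁻¹ = [-59/875 776/875; -669/875 -1434/875]
x' − x̄ = [-1482/125, 738/125] = K·y
y = (KᵀK)⁻¹·Kᵀ·(x' − x̄) = [18, -12]
z = y + H·x̄ = [18, -12] + [-17, 13] = [1, 1]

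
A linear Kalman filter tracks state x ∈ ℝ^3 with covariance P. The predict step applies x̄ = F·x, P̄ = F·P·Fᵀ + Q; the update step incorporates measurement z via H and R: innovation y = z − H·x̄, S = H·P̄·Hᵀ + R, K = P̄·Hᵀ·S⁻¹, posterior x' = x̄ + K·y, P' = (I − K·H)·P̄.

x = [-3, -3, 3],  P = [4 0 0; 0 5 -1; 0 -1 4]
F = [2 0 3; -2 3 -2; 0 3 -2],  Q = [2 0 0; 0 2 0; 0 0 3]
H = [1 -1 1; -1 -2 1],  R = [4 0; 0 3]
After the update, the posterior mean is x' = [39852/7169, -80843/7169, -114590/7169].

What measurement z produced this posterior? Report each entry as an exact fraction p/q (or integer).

z = [1, 1]

x̄ = F·x = [3, -9, -15]
P̄ = F·P·Fᵀ + Q = [54 -49 -33; -49 91 73; -33 73 76]
S = H·P̄·Hᵀ + R = [111 34; 34 75]
K = P̄·Hᵀ·S⁻¹ = [4876/7169 -1159/7169; -2985/7169 -4382/7169; -992/7169 -3087/7169]
x' − x̄ = [18345/7169, -16322/7169, -7055/7169] = K·y
y = (KᵀK)⁻¹·Kᵀ·(x' − x̄) = [4, 1]
z = y + H·x̄ = [4, 1] + [-3, 0] = [1, 1]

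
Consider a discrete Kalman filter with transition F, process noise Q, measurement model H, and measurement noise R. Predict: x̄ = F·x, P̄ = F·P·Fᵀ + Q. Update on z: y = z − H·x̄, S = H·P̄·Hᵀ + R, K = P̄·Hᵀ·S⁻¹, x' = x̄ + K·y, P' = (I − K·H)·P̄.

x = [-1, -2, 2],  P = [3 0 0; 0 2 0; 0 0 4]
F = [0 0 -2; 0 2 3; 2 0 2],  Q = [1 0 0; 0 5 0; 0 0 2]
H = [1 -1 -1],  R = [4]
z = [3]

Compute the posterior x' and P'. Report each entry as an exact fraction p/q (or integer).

x' = [-5/4, -611/228, -157/114]
P' = [11/4 1/4 3/2; 1/4 1763/228 -659/114; 3/2 -659/114 485/57]

x̄ = F·x = [-4, 2, 2]
P̄ = F·P·Fᵀ + Q = [17 -24 -16; -24 49 24; -16 24 30]
y = z − H·x̄ = [11]
S = H·P̄·Hᵀ + R = [228]
K = P̄·Hᵀ·S⁻¹ = [1/4; -97/228; -35/114]
x' = x̄ + K·y = [-5/4, -611/228, -157/114]
P' = (I − K·H)·P̄ = [11/4 1/4 3/2; 1/4 1763/228 -659/114; 3/2 -659/114 485/57]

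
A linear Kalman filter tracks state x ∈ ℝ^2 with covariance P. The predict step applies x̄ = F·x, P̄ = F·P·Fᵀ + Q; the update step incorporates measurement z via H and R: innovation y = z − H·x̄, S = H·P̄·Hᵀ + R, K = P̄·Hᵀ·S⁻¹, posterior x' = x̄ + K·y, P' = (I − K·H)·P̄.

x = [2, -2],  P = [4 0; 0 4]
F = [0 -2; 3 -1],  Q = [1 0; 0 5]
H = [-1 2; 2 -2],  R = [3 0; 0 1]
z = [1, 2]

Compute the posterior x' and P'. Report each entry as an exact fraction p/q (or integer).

x' = [11843/3524, 4123/1762]
P' = [11267/3524 4919/1762; 4919/1762 2312/881]

x̄ = F·x = [4, 8]
P̄ = F·P·Fᵀ + Q = [17 8; 8 45]
y = z − H·x̄ = [-11, 10]
S = H·P̄·Hᵀ + R = [168 -166; -166 185]
K = P̄·Hᵀ·S⁻¹ = [2803/3524 1429/1762; 1443/1762 295/881]
x' = x̄ + K·y = [11843/3524, 4123/1762]
P' = (I − K·H)·P̄ = [11267/3524 4919/1762; 4919/1762 2312/881]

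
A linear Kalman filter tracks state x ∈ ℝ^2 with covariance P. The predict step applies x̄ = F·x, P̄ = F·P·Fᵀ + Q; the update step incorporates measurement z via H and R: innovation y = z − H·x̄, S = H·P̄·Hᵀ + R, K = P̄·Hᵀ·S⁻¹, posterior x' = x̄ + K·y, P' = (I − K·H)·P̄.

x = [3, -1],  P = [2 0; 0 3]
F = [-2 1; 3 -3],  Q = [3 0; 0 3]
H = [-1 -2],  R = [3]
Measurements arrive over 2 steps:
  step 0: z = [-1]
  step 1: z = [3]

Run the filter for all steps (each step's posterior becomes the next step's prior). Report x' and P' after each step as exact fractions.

step 0: x̄ = F·x = [-7, 12]
step 0: P̄ = F·P·Fᵀ + Q = [14 -21; -21 48]
step 0: y = z − H·x̄ = [16]
step 0: S = H·P̄·Hᵀ + R = [125]
step 0: K = P̄·Hᵀ·S⁻¹ = [28/125; -3/5]
step 0: x' = x̄ + K·y = [-427/125, 12/5]
step 0: P' = (I − K·H)·P̄ = [966/125 -21/5; -21/5 3]
step 1: x̄ = F·x = [1154/125, -2181/125]
step 1: P̄ = F·P·Fᵀ + Q = [6714/125 -11646/125; -11646/125 21894/125]
step 1: y = z − H·x̄ = [-2833/125]
step 1: S = H·P̄·Hᵀ + R = [48081/125]
step 1: K = P̄·Hᵀ·S⁻¹ = [5526/16027; -974/1457]
step 1: x' = x̄ + K·y = [22720/16027, -3347/1457]
step 1: P' = (I − K·H)·P̄ = [127962/16027 -6570/1457; -6570/1457 4746/1457]

step 0: x' = [-427/125, 12/5], P' = [966/125 -21/5; -21/5 3]
step 1: x' = [22720/16027, -3347/1457], P' = [127962/16027 -6570/1457; -6570/1457 4746/1457]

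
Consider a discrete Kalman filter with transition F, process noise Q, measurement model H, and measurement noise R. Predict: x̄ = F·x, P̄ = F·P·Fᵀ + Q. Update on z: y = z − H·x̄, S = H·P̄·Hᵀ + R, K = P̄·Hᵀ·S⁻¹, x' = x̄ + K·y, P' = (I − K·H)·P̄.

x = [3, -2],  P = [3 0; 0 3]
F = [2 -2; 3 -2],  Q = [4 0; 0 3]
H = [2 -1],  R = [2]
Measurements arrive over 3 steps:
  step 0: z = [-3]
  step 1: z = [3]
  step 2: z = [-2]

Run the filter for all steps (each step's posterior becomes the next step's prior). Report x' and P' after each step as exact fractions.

step 0: x' = [25/9, 8], P' = [83/9 17; 17 33]
step 1: x' = [-77/106, -871/212], P' = [163/53 525/106; 525/106 2007/212]
step 2: x' = [7773/4466, 11233/2233], P' = [6123/2233 9882/2233; 9882/2233 19290/2233]

step 0: x̄ = F·x = [10, 13]
step 0: P̄ = F·P·Fᵀ + Q = [28 30; 30 42]
step 0: y = z − H·x̄ = [-10]
step 0: S = H·P̄·Hᵀ + R = [36]
step 0: K = P̄·Hᵀ·S⁻¹ = [13/18; 1/2]
step 0: x' = x̄ + K·y = [25/9, 8]
step 0: P' = (I − K·H)·P̄ = [83/9 17; 17 33]
step 1: x̄ = F·x = [-94/9, -23/3]
step 1: P̄ = F·P·Fᵀ + Q = [332/9 52/3; 52/3 14]
step 1: y = z − H·x̄ = [146/9]
step 1: S = H·P̄·Hᵀ + R = [848/9]
step 1: K = P̄·Hᵀ·S⁻¹ = [127/212; 93/424]
step 1: x' = x̄ + K·y = [-77/106, -871/212]
step 1: P' = (I − K·H)·P̄ = [163/53 525/106; 525/106 2007/212]
step 2: x̄ = F·x = [717/106, 320/53]
step 2: P̄ = F·P·Fᵀ + Q = [771/53 360/53; 360/53 483/53]
step 2: y = z − H·x̄ = [-503/53]
step 2: S = H·P̄·Hᵀ + R = [2233/53]
step 2: K = P̄·Hᵀ·S⁻¹ = [1182/2233; 237/2233]
step 2: x' = x̄ + K·y = [7773/4466, 11233/2233]
step 2: P' = (I − K·H)·P̄ = [6123/2233 9882/2233; 9882/2233 19290/2233]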